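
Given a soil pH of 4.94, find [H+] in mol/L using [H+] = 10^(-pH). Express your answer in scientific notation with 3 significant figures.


Step 1: [H+] = 10^(-pH)
Step 2: [H+] = 10^(-4.94)
Step 3: [H+] = 1.15e-05 mol/L

1.15e-05


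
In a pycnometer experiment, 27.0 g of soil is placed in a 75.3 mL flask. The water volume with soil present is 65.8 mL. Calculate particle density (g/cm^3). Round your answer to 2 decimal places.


Step 1: Volume of solids = flask volume - water volume with soil
Step 2: V_solids = 75.3 - 65.8 = 9.5 mL
Step 3: Particle density = mass / V_solids = 27.0 / 9.5 = 2.84 g/cm^3

2.84


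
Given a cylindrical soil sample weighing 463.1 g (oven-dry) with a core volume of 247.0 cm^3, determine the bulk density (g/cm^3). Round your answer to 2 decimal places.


Step 1: Identify the formula: BD = dry mass / volume
Step 2: Substitute values: BD = 463.1 / 247.0
Step 3: BD = 1.87 g/cm^3

1.87


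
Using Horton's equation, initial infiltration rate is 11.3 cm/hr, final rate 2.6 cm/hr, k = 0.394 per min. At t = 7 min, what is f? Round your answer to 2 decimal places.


Step 1: f = fc + (f0 - fc) * exp(-k * t)
Step 2: exp(-0.394 * 7) = 0.063418
Step 3: f = 2.6 + (11.3 - 2.6) * 0.063418
Step 4: f = 2.6 + 8.7 * 0.063418
Step 5: f = 3.15 cm/hr

3.15


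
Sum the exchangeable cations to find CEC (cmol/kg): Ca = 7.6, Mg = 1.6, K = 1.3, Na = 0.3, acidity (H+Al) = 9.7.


Step 1: CEC = Ca + Mg + K + Na + (H+Al)
Step 2: CEC = 7.6 + 1.6 + 1.3 + 0.3 + 9.7
Step 3: CEC = 20.5 cmol/kg

20.5


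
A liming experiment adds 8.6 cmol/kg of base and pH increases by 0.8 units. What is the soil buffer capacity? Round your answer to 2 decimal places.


Step 1: BC = change in base / change in pH
Step 2: BC = 8.6 / 0.8
Step 3: BC = 10.75 cmol/(kg*pH unit)

10.75


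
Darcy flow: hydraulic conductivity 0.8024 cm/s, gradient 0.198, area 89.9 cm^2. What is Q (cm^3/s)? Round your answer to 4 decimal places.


Step 1: Apply Darcy's law: Q = K * i * A
Step 2: Q = 0.8024 * 0.198 * 89.9
Step 3: Q = 14.2829 cm^3/s

14.2829


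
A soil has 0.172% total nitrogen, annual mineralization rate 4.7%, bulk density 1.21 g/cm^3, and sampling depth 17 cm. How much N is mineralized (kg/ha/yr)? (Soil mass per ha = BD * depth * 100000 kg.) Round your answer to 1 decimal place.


Step 1: Soil mass per ha = BD * depth * 100000 = 1.21 * 17 * 100000 = 2057000 kg
Step 2: Total N pool = soil mass * N%/100 = 2057000 * 0.172/100 = 3538.04 kg/ha
Step 3: N mineralized = N pool * rate%/100 = 3538.04 * 4.7/100 = 166.3 kg/ha/yr

166.3


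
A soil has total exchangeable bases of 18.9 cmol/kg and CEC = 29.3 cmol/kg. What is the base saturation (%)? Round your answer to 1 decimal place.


Step 1: BS = 100 * (sum of bases) / CEC
Step 2: BS = 100 * 18.9 / 29.3
Step 3: BS = 64.5%

64.5


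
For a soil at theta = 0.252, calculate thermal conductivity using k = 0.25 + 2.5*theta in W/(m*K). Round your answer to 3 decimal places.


Step 1: k = 0.25 + 2.5 * theta
Step 2: k = 0.25 + 2.5 * 0.252
Step 3: k = 0.25 + 0.63
Step 4: k = 0.88 W/(m*K)

0.88


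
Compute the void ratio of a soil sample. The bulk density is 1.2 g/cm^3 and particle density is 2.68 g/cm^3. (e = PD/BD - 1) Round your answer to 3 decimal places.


Step 1: e = PD / BD - 1
Step 2: e = 2.68 / 1.2 - 1
Step 3: e = 2.23333 - 1
Step 4: e = 1.233

1.233


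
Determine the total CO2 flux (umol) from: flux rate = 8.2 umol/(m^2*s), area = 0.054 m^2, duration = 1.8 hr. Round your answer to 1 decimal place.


Step 1: Convert time to seconds: 1.8 hr * 3600 = 6480.0 s
Step 2: Total = flux * area * time_s
Step 3: Total = 8.2 * 0.054 * 6480.0
Step 4: Total = 2869.3 umol

2869.3


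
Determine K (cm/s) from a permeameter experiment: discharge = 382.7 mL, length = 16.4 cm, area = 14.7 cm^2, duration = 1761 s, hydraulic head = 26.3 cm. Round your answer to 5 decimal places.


Step 1: K = Q * L / (A * t * h)
Step 2: Numerator = 382.7 * 16.4 = 6276.28
Step 3: Denominator = 14.7 * 1761 * 26.3 = 680820.21
Step 4: K = 6276.28 / 680820.21 = 0.00922 cm/s

0.00922


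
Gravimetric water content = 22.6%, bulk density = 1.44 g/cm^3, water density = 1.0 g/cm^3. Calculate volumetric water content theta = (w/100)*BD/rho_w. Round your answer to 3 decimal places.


Step 1: theta = (w / 100) * BD / rho_w
Step 2: theta = (22.6 / 100) * 1.44 / 1.0
Step 3: theta = 0.226 * 1.44
Step 4: theta = 0.325

0.325


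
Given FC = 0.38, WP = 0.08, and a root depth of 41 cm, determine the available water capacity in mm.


Step 1: Available water = (FC - WP) * depth * 10
Step 2: AW = (0.38 - 0.08) * 41 * 10
Step 3: AW = 0.3 * 41 * 10
Step 4: AW = 123.0 mm

123.0


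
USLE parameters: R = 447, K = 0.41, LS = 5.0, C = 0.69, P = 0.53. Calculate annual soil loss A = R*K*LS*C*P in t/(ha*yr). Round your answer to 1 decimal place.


Step 1: A = R * K * LS * C * P
Step 2: R * K = 447 * 0.41 = 183.27
Step 3: (R*K) * LS = 183.27 * 5.0 = 916.35
Step 4: * C * P = 916.35 * 0.69 * 0.53 = 335.1
Step 5: A = 335.1 t/(ha*yr)

335.1


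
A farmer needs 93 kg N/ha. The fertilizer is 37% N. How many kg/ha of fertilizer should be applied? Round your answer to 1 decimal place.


Step 1: Fertilizer rate = target N / (N content / 100)
Step 2: Rate = 93 / (37 / 100)
Step 3: Rate = 93 / 0.37
Step 4: Rate = 251.4 kg/ha

251.4


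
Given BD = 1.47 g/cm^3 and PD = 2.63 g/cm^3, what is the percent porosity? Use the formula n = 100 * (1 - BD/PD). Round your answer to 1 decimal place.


Step 1: Formula: n = 100 * (1 - BD / PD)
Step 2: n = 100 * (1 - 1.47 / 2.63)
Step 3: n = 100 * (1 - 0.55894)
Step 4: n = 44.1%

44.1


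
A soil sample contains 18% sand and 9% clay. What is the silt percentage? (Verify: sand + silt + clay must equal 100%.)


Step 1: sand + silt + clay = 100%
Step 2: silt = 100 - sand - clay
Step 3: silt = 100 - 18 - 9
Step 4: silt = 73%

73


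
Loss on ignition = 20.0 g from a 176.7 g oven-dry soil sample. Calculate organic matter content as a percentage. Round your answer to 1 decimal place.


Step 1: OM% = 100 * LOI / sample mass
Step 2: OM = 100 * 20.0 / 176.7
Step 3: OM = 11.3%

11.3


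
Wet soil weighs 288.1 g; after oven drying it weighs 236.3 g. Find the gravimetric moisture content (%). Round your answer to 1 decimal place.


Step 1: Water mass = wet - dry = 288.1 - 236.3 = 51.8 g
Step 2: w = 100 * water mass / dry mass
Step 3: w = 100 * 51.8 / 236.3 = 21.9%

21.9


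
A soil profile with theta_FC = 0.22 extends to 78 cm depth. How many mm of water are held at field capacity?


Step 1: Water (mm) = theta_FC * depth (cm) * 10
Step 2: Water = 0.22 * 78 * 10
Step 3: Water = 171.6 mm

171.6


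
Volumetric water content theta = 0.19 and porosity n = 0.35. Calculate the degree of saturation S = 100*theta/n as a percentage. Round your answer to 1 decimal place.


Step 1: S = 100 * theta_v / n
Step 2: S = 100 * 0.19 / 0.35
Step 3: S = 54.3%

54.3


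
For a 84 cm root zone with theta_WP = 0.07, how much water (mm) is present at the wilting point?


Step 1: Water (mm) = theta_WP * depth * 10
Step 2: Water = 0.07 * 84 * 10
Step 3: Water = 58.8 mm

58.8


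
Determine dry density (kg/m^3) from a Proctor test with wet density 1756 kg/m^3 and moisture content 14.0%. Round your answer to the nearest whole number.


Step 1: Dry density = wet density / (1 + w/100)
Step 2: Dry density = 1756 / (1 + 14.0/100)
Step 3: Dry density = 1756 / 1.14
Step 4: Dry density = 1540 kg/m^3

1540


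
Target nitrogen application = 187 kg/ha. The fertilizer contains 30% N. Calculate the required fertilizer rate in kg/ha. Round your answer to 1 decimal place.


Step 1: Fertilizer rate = target N / (N content / 100)
Step 2: Rate = 187 / (30 / 100)
Step 3: Rate = 187 / 0.3
Step 4: Rate = 623.3 kg/ha

623.3


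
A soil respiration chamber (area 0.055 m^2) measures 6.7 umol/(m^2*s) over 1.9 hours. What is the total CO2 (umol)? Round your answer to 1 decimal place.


Step 1: Convert time to seconds: 1.9 hr * 3600 = 6840.0 s
Step 2: Total = flux * area * time_s
Step 3: Total = 6.7 * 0.055 * 6840.0
Step 4: Total = 2520.5 umol

2520.5


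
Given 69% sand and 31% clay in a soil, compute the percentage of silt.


Step 1: sand + silt + clay = 100%
Step 2: silt = 100 - sand - clay
Step 3: silt = 100 - 69 - 31
Step 4: silt = 0%

0


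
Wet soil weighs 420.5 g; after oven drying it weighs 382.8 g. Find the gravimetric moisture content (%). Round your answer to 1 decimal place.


Step 1: Water mass = wet - dry = 420.5 - 382.8 = 37.7 g
Step 2: w = 100 * water mass / dry mass
Step 3: w = 100 * 37.7 / 382.8 = 9.8%

9.8


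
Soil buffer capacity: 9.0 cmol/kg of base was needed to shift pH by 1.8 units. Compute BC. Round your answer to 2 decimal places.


Step 1: BC = change in base / change in pH
Step 2: BC = 9.0 / 1.8
Step 3: BC = 5.0 cmol/(kg*pH unit)

5.0


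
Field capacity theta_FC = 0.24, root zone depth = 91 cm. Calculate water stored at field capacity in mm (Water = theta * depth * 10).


Step 1: Water (mm) = theta_FC * depth (cm) * 10
Step 2: Water = 0.24 * 91 * 10
Step 3: Water = 218.4 mm

218.4


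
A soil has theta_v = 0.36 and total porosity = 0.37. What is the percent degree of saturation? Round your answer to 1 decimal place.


Step 1: S = 100 * theta_v / n
Step 2: S = 100 * 0.36 / 0.37
Step 3: S = 97.3%

97.3


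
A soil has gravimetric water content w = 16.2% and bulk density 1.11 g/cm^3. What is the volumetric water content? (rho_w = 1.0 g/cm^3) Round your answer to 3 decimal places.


Step 1: theta = (w / 100) * BD / rho_w
Step 2: theta = (16.2 / 100) * 1.11 / 1.0
Step 3: theta = 0.162 * 1.11
Step 4: theta = 0.18

0.18


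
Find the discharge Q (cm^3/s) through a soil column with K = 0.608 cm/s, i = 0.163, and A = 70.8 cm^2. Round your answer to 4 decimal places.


Step 1: Apply Darcy's law: Q = K * i * A
Step 2: Q = 0.608 * 0.163 * 70.8
Step 3: Q = 7.0166 cm^3/s

7.0166


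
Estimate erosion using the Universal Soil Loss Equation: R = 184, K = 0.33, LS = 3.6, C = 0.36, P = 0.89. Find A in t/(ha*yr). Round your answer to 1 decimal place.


Step 1: A = R * K * LS * C * P
Step 2: R * K = 184 * 0.33 = 60.72
Step 3: (R*K) * LS = 60.72 * 3.6 = 218.592
Step 4: * C * P = 218.592 * 0.36 * 0.89 = 70.0
Step 5: A = 70.0 t/(ha*yr)

70.0


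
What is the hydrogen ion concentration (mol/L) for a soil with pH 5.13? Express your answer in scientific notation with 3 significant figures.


Step 1: [H+] = 10^(-pH)
Step 2: [H+] = 10^(-5.13)
Step 3: [H+] = 7.41e-06 mol/L

7.41e-06


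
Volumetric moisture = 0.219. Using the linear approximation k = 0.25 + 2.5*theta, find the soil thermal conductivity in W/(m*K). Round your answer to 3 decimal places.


Step 1: k = 0.25 + 2.5 * theta
Step 2: k = 0.25 + 2.5 * 0.219
Step 3: k = 0.25 + 0.548
Step 4: k = 0.798 W/(m*K)

0.798


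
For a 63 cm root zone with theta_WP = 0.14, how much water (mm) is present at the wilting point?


Step 1: Water (mm) = theta_WP * depth * 10
Step 2: Water = 0.14 * 63 * 10
Step 3: Water = 88.2 mm

88.2


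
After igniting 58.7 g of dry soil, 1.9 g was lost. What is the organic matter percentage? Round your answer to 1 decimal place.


Step 1: OM% = 100 * LOI / sample mass
Step 2: OM = 100 * 1.9 / 58.7
Step 3: OM = 3.2%

3.2


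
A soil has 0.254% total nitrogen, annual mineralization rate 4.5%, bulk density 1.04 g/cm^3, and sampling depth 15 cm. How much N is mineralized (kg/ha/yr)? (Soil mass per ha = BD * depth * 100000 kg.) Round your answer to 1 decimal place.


Step 1: Soil mass per ha = BD * depth * 100000 = 1.04 * 15 * 100000 = 1560000 kg
Step 2: Total N pool = soil mass * N%/100 = 1560000 * 0.254/100 = 3962.4 kg/ha
Step 3: N mineralized = N pool * rate%/100 = 3962.4 * 4.5/100 = 178.3 kg/ha/yr

178.3


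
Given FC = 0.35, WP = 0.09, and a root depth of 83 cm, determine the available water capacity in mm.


Step 1: Available water = (FC - WP) * depth * 10
Step 2: AW = (0.35 - 0.09) * 83 * 10
Step 3: AW = 0.26 * 83 * 10
Step 4: AW = 215.8 mm

215.8


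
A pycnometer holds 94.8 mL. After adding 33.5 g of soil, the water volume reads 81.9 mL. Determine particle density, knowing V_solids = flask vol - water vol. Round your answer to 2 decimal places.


Step 1: Volume of solids = flask volume - water volume with soil
Step 2: V_solids = 94.8 - 81.9 = 12.9 mL
Step 3: Particle density = mass / V_solids = 33.5 / 12.9 = 2.6 g/cm^3

2.6


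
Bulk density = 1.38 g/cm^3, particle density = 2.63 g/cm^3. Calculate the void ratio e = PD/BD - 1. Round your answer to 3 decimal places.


Step 1: e = PD / BD - 1
Step 2: e = 2.63 / 1.38 - 1
Step 3: e = 1.9058 - 1
Step 4: e = 0.906

0.906


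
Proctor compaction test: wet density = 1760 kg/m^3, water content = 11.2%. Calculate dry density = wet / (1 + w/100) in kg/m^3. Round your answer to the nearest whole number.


Step 1: Dry density = wet density / (1 + w/100)
Step 2: Dry density = 1760 / (1 + 11.2/100)
Step 3: Dry density = 1760 / 1.112
Step 4: Dry density = 1583 kg/m^3

1583


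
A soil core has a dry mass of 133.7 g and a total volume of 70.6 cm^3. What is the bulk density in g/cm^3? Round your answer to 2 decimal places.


Step 1: Identify the formula: BD = dry mass / volume
Step 2: Substitute values: BD = 133.7 / 70.6
Step 3: BD = 1.89 g/cm^3

1.89


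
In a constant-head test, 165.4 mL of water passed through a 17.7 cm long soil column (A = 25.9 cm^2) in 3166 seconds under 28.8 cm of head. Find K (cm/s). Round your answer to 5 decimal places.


Step 1: K = Q * L / (A * t * h)
Step 2: Numerator = 165.4 * 17.7 = 2927.58
Step 3: Denominator = 25.9 * 3166 * 28.8 = 2361582.72
Step 4: K = 2927.58 / 2361582.72 = 0.00124 cm/s

0.00124


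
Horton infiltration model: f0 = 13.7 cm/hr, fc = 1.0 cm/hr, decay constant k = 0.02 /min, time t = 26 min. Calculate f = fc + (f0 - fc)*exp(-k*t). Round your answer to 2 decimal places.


Step 1: f = fc + (f0 - fc) * exp(-k * t)
Step 2: exp(-0.02 * 26) = 0.594521
Step 3: f = 1.0 + (13.7 - 1.0) * 0.594521
Step 4: f = 1.0 + 12.7 * 0.594521
Step 5: f = 8.55 cm/hr

8.55


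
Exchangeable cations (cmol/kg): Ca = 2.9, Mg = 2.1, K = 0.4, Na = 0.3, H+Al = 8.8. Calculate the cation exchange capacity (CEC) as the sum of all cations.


Step 1: CEC = Ca + Mg + K + Na + (H+Al)
Step 2: CEC = 2.9 + 2.1 + 0.4 + 0.3 + 8.8
Step 3: CEC = 14.5 cmol/kg

14.5


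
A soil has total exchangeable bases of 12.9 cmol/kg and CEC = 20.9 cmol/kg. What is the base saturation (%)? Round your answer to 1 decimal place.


Step 1: BS = 100 * (sum of bases) / CEC
Step 2: BS = 100 * 12.9 / 20.9
Step 3: BS = 61.7%

61.7


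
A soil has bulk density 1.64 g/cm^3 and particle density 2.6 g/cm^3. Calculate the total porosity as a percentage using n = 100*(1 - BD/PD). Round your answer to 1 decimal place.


Step 1: Formula: n = 100 * (1 - BD / PD)
Step 2: n = 100 * (1 - 1.64 / 2.6)
Step 3: n = 100 * (1 - 0.63077)
Step 4: n = 36.9%

36.9


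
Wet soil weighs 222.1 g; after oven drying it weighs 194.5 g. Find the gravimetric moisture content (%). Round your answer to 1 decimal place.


Step 1: Water mass = wet - dry = 222.1 - 194.5 = 27.6 g
Step 2: w = 100 * water mass / dry mass
Step 3: w = 100 * 27.6 / 194.5 = 14.2%

14.2


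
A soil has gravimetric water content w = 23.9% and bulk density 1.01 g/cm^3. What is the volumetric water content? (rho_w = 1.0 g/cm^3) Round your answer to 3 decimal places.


Step 1: theta = (w / 100) * BD / rho_w
Step 2: theta = (23.9 / 100) * 1.01 / 1.0
Step 3: theta = 0.239 * 1.01
Step 4: theta = 0.241

0.241


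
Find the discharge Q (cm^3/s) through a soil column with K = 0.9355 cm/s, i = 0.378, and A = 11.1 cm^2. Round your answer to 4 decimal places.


Step 1: Apply Darcy's law: Q = K * i * A
Step 2: Q = 0.9355 * 0.378 * 11.1
Step 3: Q = 3.9252 cm^3/s

3.9252


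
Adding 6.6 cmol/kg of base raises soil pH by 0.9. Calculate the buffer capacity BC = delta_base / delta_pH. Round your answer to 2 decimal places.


Step 1: BC = change in base / change in pH
Step 2: BC = 6.6 / 0.9
Step 3: BC = 7.33 cmol/(kg*pH unit)

7.33


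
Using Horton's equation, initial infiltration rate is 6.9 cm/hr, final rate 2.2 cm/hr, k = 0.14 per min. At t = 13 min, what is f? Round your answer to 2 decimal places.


Step 1: f = fc + (f0 - fc) * exp(-k * t)
Step 2: exp(-0.14 * 13) = 0.162026
Step 3: f = 2.2 + (6.9 - 2.2) * 0.162026
Step 4: f = 2.2 + 4.7 * 0.162026
Step 5: f = 2.96 cm/hr

2.96


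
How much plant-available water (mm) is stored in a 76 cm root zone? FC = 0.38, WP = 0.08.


Step 1: Available water = (FC - WP) * depth * 10
Step 2: AW = (0.38 - 0.08) * 76 * 10
Step 3: AW = 0.3 * 76 * 10
Step 4: AW = 228.0 mm

228.0


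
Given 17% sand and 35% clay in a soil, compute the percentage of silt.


Step 1: sand + silt + clay = 100%
Step 2: silt = 100 - sand - clay
Step 3: silt = 100 - 17 - 35
Step 4: silt = 48%

48


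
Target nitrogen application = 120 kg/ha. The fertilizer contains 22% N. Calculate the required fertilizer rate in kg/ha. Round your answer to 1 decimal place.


Step 1: Fertilizer rate = target N / (N content / 100)
Step 2: Rate = 120 / (22 / 100)
Step 3: Rate = 120 / 0.22
Step 4: Rate = 545.5 kg/ha

545.5


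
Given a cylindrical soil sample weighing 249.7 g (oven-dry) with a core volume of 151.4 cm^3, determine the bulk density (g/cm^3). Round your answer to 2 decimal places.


Step 1: Identify the formula: BD = dry mass / volume
Step 2: Substitute values: BD = 249.7 / 151.4
Step 3: BD = 1.65 g/cm^3

1.65


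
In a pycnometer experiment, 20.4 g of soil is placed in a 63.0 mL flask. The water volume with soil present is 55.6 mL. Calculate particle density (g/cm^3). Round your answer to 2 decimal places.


Step 1: Volume of solids = flask volume - water volume with soil
Step 2: V_solids = 63.0 - 55.6 = 7.4 mL
Step 3: Particle density = mass / V_solids = 20.4 / 7.4 = 2.76 g/cm^3

2.76


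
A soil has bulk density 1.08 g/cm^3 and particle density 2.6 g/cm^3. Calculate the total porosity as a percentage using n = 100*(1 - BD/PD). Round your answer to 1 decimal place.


Step 1: Formula: n = 100 * (1 - BD / PD)
Step 2: n = 100 * (1 - 1.08 / 2.6)
Step 3: n = 100 * (1 - 0.41538)
Step 4: n = 58.5%

58.5


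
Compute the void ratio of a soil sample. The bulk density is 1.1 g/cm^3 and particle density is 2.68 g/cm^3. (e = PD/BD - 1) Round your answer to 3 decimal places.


Step 1: e = PD / BD - 1
Step 2: e = 2.68 / 1.1 - 1
Step 3: e = 2.43636 - 1
Step 4: e = 1.436

1.436


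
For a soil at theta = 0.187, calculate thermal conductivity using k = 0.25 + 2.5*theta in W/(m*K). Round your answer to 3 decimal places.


Step 1: k = 0.25 + 2.5 * theta
Step 2: k = 0.25 + 2.5 * 0.187
Step 3: k = 0.25 + 0.468
Step 4: k = 0.718 W/(m*K)

0.718


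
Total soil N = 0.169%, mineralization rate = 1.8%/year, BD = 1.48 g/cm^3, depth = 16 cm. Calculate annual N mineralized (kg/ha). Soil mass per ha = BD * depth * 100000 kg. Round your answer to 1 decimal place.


Step 1: Soil mass per ha = BD * depth * 100000 = 1.48 * 16 * 100000 = 2368000 kg
Step 2: Total N pool = soil mass * N%/100 = 2368000 * 0.169/100 = 4001.92 kg/ha
Step 3: N mineralized = N pool * rate%/100 = 4001.92 * 1.8/100 = 72.0 kg/ha/yr

72.0


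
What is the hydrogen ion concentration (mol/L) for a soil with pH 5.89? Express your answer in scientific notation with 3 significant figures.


Step 1: [H+] = 10^(-pH)
Step 2: [H+] = 10^(-5.89)
Step 3: [H+] = 1.29e-06 mol/L

1.29e-06


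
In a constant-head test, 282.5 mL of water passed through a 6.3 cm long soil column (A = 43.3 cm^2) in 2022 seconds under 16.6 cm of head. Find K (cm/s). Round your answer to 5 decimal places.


Step 1: K = Q * L / (A * t * h)
Step 2: Numerator = 282.5 * 6.3 = 1779.75
Step 3: Denominator = 43.3 * 2022 * 16.6 = 1453373.16
Step 4: K = 1779.75 / 1453373.16 = 0.00122 cm/s

0.00122


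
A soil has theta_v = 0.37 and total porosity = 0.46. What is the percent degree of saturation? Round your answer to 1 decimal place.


Step 1: S = 100 * theta_v / n
Step 2: S = 100 * 0.37 / 0.46
Step 3: S = 80.4%

80.4


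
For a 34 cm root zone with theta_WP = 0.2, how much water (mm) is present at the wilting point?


Step 1: Water (mm) = theta_WP * depth * 10
Step 2: Water = 0.2 * 34 * 10
Step 3: Water = 68.0 mm

68.0


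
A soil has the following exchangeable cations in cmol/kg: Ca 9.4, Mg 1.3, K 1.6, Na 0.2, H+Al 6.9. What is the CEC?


Step 1: CEC = Ca + Mg + K + Na + (H+Al)
Step 2: CEC = 9.4 + 1.3 + 1.6 + 0.2 + 6.9
Step 3: CEC = 19.4 cmol/kg

19.4


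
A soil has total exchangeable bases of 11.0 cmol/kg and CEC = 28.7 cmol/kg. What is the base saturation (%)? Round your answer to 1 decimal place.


Step 1: BS = 100 * (sum of bases) / CEC
Step 2: BS = 100 * 11.0 / 28.7
Step 3: BS = 38.3%

38.3


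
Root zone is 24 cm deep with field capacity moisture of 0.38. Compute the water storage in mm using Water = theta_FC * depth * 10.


Step 1: Water (mm) = theta_FC * depth (cm) * 10
Step 2: Water = 0.38 * 24 * 10
Step 3: Water = 91.2 mm

91.2


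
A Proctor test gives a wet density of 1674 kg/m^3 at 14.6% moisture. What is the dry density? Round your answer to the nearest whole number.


Step 1: Dry density = wet density / (1 + w/100)
Step 2: Dry density = 1674 / (1 + 14.6/100)
Step 3: Dry density = 1674 / 1.146
Step 4: Dry density = 1461 kg/m^3

1461


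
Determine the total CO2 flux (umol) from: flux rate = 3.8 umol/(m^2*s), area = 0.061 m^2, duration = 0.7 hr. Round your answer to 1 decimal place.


Step 1: Convert time to seconds: 0.7 hr * 3600 = 2520.0 s
Step 2: Total = flux * area * time_s
Step 3: Total = 3.8 * 0.061 * 2520.0
Step 4: Total = 584.1 umol

584.1


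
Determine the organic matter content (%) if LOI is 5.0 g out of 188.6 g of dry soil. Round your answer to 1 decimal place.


Step 1: OM% = 100 * LOI / sample mass
Step 2: OM = 100 * 5.0 / 188.6
Step 3: OM = 2.7%

2.7


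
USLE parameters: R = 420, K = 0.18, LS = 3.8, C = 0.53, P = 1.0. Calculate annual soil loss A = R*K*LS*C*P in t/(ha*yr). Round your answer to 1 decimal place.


Step 1: A = R * K * LS * C * P
Step 2: R * K = 420 * 0.18 = 75.6
Step 3: (R*K) * LS = 75.6 * 3.8 = 287.28
Step 4: * C * P = 287.28 * 0.53 * 1.0 = 152.3
Step 5: A = 152.3 t/(ha*yr)

152.3


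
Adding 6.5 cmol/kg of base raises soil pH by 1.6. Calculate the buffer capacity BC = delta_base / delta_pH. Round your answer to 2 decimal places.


Step 1: BC = change in base / change in pH
Step 2: BC = 6.5 / 1.6
Step 3: BC = 4.06 cmol/(kg*pH unit)

4.06


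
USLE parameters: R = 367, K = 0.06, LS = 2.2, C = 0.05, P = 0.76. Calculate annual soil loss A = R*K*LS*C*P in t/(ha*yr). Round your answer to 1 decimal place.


Step 1: A = R * K * LS * C * P
Step 2: R * K = 367 * 0.06 = 22.02
Step 3: (R*K) * LS = 22.02 * 2.2 = 48.444
Step 4: * C * P = 48.444 * 0.05 * 0.76 = 1.8
Step 5: A = 1.8 t/(ha*yr)

1.8


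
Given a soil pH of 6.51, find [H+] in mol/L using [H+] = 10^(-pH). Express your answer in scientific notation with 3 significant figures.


Step 1: [H+] = 10^(-pH)
Step 2: [H+] = 10^(-6.51)
Step 3: [H+] = 3.09e-07 mol/L

3.09e-07


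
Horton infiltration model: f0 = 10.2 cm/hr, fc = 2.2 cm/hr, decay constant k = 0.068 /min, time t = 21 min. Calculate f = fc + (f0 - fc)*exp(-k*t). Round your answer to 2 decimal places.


Step 1: f = fc + (f0 - fc) * exp(-k * t)
Step 2: exp(-0.068 * 21) = 0.239788
Step 3: f = 2.2 + (10.2 - 2.2) * 0.239788
Step 4: f = 2.2 + 8.0 * 0.239788
Step 5: f = 4.12 cm/hr

4.12


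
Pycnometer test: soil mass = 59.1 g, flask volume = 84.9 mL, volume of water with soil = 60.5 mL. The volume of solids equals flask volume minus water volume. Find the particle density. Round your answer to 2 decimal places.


Step 1: Volume of solids = flask volume - water volume with soil
Step 2: V_solids = 84.9 - 60.5 = 24.4 mL
Step 3: Particle density = mass / V_solids = 59.1 / 24.4 = 2.42 g/cm^3

2.42


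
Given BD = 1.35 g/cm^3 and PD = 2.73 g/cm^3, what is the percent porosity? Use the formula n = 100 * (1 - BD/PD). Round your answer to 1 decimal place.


Step 1: Formula: n = 100 * (1 - BD / PD)
Step 2: n = 100 * (1 - 1.35 / 2.73)
Step 3: n = 100 * (1 - 0.49451)
Step 4: n = 50.5%

50.5


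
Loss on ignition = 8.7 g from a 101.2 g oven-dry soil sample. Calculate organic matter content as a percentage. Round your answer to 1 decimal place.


Step 1: OM% = 100 * LOI / sample mass
Step 2: OM = 100 * 8.7 / 101.2
Step 3: OM = 8.6%

8.6


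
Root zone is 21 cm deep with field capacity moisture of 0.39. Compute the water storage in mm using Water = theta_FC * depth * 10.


Step 1: Water (mm) = theta_FC * depth (cm) * 10
Step 2: Water = 0.39 * 21 * 10
Step 3: Water = 81.9 mm

81.9


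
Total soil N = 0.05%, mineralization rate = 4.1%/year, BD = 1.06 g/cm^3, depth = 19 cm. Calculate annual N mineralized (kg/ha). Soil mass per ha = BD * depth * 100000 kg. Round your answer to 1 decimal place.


Step 1: Soil mass per ha = BD * depth * 100000 = 1.06 * 19 * 100000 = 2014000 kg
Step 2: Total N pool = soil mass * N%/100 = 2014000 * 0.05/100 = 1007.0 kg/ha
Step 3: N mineralized = N pool * rate%/100 = 1007.0 * 4.1/100 = 41.3 kg/ha/yr

41.3


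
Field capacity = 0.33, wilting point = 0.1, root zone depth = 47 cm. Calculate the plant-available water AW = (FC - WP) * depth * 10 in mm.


Step 1: Available water = (FC - WP) * depth * 10
Step 2: AW = (0.33 - 0.1) * 47 * 10
Step 3: AW = 0.23 * 47 * 10
Step 4: AW = 108.1 mm

108.1


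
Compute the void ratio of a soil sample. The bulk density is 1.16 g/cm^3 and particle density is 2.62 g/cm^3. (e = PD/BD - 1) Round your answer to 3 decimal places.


Step 1: e = PD / BD - 1
Step 2: e = 2.62 / 1.16 - 1
Step 3: e = 2.25862 - 1
Step 4: e = 1.259

1.259


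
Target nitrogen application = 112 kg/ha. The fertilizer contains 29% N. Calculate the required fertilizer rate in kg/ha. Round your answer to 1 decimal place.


Step 1: Fertilizer rate = target N / (N content / 100)
Step 2: Rate = 112 / (29 / 100)
Step 3: Rate = 112 / 0.29
Step 4: Rate = 386.2 kg/ha

386.2


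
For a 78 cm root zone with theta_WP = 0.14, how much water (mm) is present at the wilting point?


Step 1: Water (mm) = theta_WP * depth * 10
Step 2: Water = 0.14 * 78 * 10
Step 3: Water = 109.2 mm

109.2


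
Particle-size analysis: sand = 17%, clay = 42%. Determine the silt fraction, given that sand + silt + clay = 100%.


Step 1: sand + silt + clay = 100%
Step 2: silt = 100 - sand - clay
Step 3: silt = 100 - 17 - 42
Step 4: silt = 41%

41


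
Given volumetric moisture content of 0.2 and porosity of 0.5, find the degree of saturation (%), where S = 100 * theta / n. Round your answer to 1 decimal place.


Step 1: S = 100 * theta_v / n
Step 2: S = 100 * 0.2 / 0.5
Step 3: S = 40.0%

40.0


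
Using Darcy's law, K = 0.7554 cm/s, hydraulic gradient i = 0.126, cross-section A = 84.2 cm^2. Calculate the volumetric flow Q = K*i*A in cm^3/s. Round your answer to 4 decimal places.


Step 1: Apply Darcy's law: Q = K * i * A
Step 2: Q = 0.7554 * 0.126 * 84.2
Step 3: Q = 8.0142 cm^3/s

8.0142


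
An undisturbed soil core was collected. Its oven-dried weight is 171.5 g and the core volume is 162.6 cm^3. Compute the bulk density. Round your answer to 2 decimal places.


Step 1: Identify the formula: BD = dry mass / volume
Step 2: Substitute values: BD = 171.5 / 162.6
Step 3: BD = 1.05 g/cm^3

1.05


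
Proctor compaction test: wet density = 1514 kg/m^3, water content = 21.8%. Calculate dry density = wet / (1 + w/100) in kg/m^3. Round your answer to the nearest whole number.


Step 1: Dry density = wet density / (1 + w/100)
Step 2: Dry density = 1514 / (1 + 21.8/100)
Step 3: Dry density = 1514 / 1.218
Step 4: Dry density = 1243 kg/m^3

1243


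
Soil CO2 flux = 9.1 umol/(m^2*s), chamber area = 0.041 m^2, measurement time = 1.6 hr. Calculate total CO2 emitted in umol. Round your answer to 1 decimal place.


Step 1: Convert time to seconds: 1.6 hr * 3600 = 5760.0 s
Step 2: Total = flux * area * time_s
Step 3: Total = 9.1 * 0.041 * 5760.0
Step 4: Total = 2149.1 umol

2149.1


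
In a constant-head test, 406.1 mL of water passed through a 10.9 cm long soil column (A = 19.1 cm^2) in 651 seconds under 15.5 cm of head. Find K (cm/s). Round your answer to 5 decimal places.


Step 1: K = Q * L / (A * t * h)
Step 2: Numerator = 406.1 * 10.9 = 4426.49
Step 3: Denominator = 19.1 * 651 * 15.5 = 192728.55
Step 4: K = 4426.49 / 192728.55 = 0.02297 cm/s

0.02297


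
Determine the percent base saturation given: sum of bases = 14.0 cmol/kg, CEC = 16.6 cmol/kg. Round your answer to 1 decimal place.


Step 1: BS = 100 * (sum of bases) / CEC
Step 2: BS = 100 * 14.0 / 16.6
Step 3: BS = 84.3%

84.3


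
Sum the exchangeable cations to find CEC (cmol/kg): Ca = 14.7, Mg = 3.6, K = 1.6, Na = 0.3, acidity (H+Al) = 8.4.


Step 1: CEC = Ca + Mg + K + Na + (H+Al)
Step 2: CEC = 14.7 + 3.6 + 1.6 + 0.3 + 8.4
Step 3: CEC = 28.6 cmol/kg

28.6


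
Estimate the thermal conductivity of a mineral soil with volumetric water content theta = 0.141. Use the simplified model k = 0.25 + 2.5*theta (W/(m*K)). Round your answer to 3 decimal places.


Step 1: k = 0.25 + 2.5 * theta
Step 2: k = 0.25 + 2.5 * 0.141
Step 3: k = 0.25 + 0.353
Step 4: k = 0.603 W/(m*K)

0.603


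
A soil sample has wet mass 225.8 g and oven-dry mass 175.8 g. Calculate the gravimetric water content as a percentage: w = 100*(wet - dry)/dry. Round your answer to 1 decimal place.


Step 1: Water mass = wet - dry = 225.8 - 175.8 = 50.0 g
Step 2: w = 100 * water mass / dry mass
Step 3: w = 100 * 50.0 / 175.8 = 28.4%

28.4


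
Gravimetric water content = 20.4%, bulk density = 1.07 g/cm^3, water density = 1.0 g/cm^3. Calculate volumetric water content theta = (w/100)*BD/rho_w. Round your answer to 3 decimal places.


Step 1: theta = (w / 100) * BD / rho_w
Step 2: theta = (20.4 / 100) * 1.07 / 1.0
Step 3: theta = 0.204 * 1.07
Step 4: theta = 0.218

0.218


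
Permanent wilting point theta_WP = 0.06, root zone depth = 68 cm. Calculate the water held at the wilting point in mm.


Step 1: Water (mm) = theta_WP * depth * 10
Step 2: Water = 0.06 * 68 * 10
Step 3: Water = 40.8 mm

40.8


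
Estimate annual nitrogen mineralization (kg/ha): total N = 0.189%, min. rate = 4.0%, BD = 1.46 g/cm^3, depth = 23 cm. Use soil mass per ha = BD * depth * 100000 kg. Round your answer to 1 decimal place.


Step 1: Soil mass per ha = BD * depth * 100000 = 1.46 * 23 * 100000 = 3358000 kg
Step 2: Total N pool = soil mass * N%/100 = 3358000 * 0.189/100 = 6346.62 kg/ha
Step 3: N mineralized = N pool * rate%/100 = 6346.62 * 4.0/100 = 253.9 kg/ha/yr

253.9


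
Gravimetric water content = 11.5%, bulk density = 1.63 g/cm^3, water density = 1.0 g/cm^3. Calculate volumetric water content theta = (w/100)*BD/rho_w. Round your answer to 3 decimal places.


Step 1: theta = (w / 100) * BD / rho_w
Step 2: theta = (11.5 / 100) * 1.63 / 1.0
Step 3: theta = 0.115 * 1.63
Step 4: theta = 0.187

0.187


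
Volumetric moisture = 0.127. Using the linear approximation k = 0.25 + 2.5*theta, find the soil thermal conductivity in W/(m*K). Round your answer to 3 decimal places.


Step 1: k = 0.25 + 2.5 * theta
Step 2: k = 0.25 + 2.5 * 0.127
Step 3: k = 0.25 + 0.318
Step 4: k = 0.568 W/(m*K)

0.568


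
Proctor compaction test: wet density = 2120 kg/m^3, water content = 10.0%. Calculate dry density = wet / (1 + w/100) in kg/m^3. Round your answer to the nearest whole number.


Step 1: Dry density = wet density / (1 + w/100)
Step 2: Dry density = 2120 / (1 + 10.0/100)
Step 3: Dry density = 2120 / 1.1
Step 4: Dry density = 1927 kg/m^3

1927


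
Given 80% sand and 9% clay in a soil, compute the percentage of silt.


Step 1: sand + silt + clay = 100%
Step 2: silt = 100 - sand - clay
Step 3: silt = 100 - 80 - 9
Step 4: silt = 11%

11


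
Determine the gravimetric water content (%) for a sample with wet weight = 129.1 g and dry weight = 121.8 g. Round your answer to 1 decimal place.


Step 1: Water mass = wet - dry = 129.1 - 121.8 = 7.3 g
Step 2: w = 100 * water mass / dry mass
Step 3: w = 100 * 7.3 / 121.8 = 6.0%

6.0


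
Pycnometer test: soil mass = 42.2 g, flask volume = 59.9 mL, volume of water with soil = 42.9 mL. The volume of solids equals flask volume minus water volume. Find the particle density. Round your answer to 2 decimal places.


Step 1: Volume of solids = flask volume - water volume with soil
Step 2: V_solids = 59.9 - 42.9 = 17.0 mL
Step 3: Particle density = mass / V_solids = 42.2 / 17.0 = 2.48 g/cm^3

2.48


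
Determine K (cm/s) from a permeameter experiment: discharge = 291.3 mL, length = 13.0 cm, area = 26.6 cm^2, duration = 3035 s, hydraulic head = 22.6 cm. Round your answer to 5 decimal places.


Step 1: K = Q * L / (A * t * h)
Step 2: Numerator = 291.3 * 13.0 = 3786.9
Step 3: Denominator = 26.6 * 3035 * 22.6 = 1824520.6
Step 4: K = 3786.9 / 1824520.6 = 0.00208 cm/s

0.00208


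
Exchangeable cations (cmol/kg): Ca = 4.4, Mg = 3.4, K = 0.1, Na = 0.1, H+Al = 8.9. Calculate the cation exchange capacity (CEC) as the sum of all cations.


Step 1: CEC = Ca + Mg + K + Na + (H+Al)
Step 2: CEC = 4.4 + 3.4 + 0.1 + 0.1 + 8.9
Step 3: CEC = 16.9 cmol/kg

16.9


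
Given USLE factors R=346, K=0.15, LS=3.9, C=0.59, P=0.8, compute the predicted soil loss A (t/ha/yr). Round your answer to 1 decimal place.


Step 1: A = R * K * LS * C * P
Step 2: R * K = 346 * 0.15 = 51.9
Step 3: (R*K) * LS = 51.9 * 3.9 = 202.41
Step 4: * C * P = 202.41 * 0.59 * 0.8 = 95.5
Step 5: A = 95.5 t/(ha*yr)

95.5


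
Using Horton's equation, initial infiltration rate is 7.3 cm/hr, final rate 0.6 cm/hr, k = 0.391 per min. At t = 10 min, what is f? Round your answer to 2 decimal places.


Step 1: f = fc + (f0 - fc) * exp(-k * t)
Step 2: exp(-0.391 * 10) = 0.020041
Step 3: f = 0.6 + (7.3 - 0.6) * 0.020041
Step 4: f = 0.6 + 6.7 * 0.020041
Step 5: f = 0.73 cm/hr

0.73


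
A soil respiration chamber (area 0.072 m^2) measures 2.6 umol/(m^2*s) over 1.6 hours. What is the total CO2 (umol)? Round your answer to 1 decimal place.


Step 1: Convert time to seconds: 1.6 hr * 3600 = 5760.0 s
Step 2: Total = flux * area * time_s
Step 3: Total = 2.6 * 0.072 * 5760.0
Step 4: Total = 1078.3 umol

1078.3


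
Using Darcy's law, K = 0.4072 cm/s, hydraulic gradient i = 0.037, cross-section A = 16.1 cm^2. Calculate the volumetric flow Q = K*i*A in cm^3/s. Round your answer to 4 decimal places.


Step 1: Apply Darcy's law: Q = K * i * A
Step 2: Q = 0.4072 * 0.037 * 16.1
Step 3: Q = 0.2426 cm^3/s

0.2426


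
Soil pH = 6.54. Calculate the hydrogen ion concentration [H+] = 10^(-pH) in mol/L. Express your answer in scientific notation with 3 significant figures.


Step 1: [H+] = 10^(-pH)
Step 2: [H+] = 10^(-6.54)
Step 3: [H+] = 2.88e-07 mol/L

2.88e-07


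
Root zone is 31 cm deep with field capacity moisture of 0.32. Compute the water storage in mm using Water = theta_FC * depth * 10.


Step 1: Water (mm) = theta_FC * depth (cm) * 10
Step 2: Water = 0.32 * 31 * 10
Step 3: Water = 99.2 mm

99.2


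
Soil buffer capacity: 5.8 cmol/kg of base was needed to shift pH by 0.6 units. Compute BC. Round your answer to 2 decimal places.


Step 1: BC = change in base / change in pH
Step 2: BC = 5.8 / 0.6
Step 3: BC = 9.67 cmol/(kg*pH unit)

9.67


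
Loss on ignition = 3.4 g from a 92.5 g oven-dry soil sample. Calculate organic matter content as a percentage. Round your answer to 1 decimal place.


Step 1: OM% = 100 * LOI / sample mass
Step 2: OM = 100 * 3.4 / 92.5
Step 3: OM = 3.7%

3.7


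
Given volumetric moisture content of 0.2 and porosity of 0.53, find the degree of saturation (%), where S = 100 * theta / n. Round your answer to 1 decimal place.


Step 1: S = 100 * theta_v / n
Step 2: S = 100 * 0.2 / 0.53
Step 3: S = 37.7%

37.7


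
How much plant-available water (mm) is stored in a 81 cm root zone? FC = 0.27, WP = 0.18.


Step 1: Available water = (FC - WP) * depth * 10
Step 2: AW = (0.27 - 0.18) * 81 * 10
Step 3: AW = 0.09 * 81 * 10
Step 4: AW = 72.9 mm

72.9


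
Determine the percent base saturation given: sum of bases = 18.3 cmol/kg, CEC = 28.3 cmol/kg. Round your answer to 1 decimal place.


Step 1: BS = 100 * (sum of bases) / CEC
Step 2: BS = 100 * 18.3 / 28.3
Step 3: BS = 64.7%

64.7


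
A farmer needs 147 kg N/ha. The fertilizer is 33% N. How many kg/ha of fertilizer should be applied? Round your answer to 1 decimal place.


Step 1: Fertilizer rate = target N / (N content / 100)
Step 2: Rate = 147 / (33 / 100)
Step 3: Rate = 147 / 0.33
Step 4: Rate = 445.5 kg/ha

445.5


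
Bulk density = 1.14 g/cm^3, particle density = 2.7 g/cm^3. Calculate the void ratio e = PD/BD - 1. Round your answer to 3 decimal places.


Step 1: e = PD / BD - 1
Step 2: e = 2.7 / 1.14 - 1
Step 3: e = 2.36842 - 1
Step 4: e = 1.368

1.368


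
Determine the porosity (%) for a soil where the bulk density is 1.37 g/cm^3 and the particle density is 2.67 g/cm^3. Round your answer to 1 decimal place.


Step 1: Formula: n = 100 * (1 - BD / PD)
Step 2: n = 100 * (1 - 1.37 / 2.67)
Step 3: n = 100 * (1 - 0.51311)
Step 4: n = 48.7%

48.7


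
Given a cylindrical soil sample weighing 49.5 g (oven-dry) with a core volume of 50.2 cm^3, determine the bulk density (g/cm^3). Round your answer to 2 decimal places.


Step 1: Identify the formula: BD = dry mass / volume
Step 2: Substitute values: BD = 49.5 / 50.2
Step 3: BD = 0.99 g/cm^3

0.99


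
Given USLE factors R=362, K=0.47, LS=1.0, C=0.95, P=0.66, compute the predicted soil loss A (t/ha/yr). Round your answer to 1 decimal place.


Step 1: A = R * K * LS * C * P
Step 2: R * K = 362 * 0.47 = 170.14
Step 3: (R*K) * LS = 170.14 * 1.0 = 170.14
Step 4: * C * P = 170.14 * 0.95 * 0.66 = 106.7
Step 5: A = 106.7 t/(ha*yr)

106.7


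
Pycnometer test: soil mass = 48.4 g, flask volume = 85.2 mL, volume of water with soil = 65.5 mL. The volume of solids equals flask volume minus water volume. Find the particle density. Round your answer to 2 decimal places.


Step 1: Volume of solids = flask volume - water volume with soil
Step 2: V_solids = 85.2 - 65.5 = 19.7 mL
Step 3: Particle density = mass / V_solids = 48.4 / 19.7 = 2.46 g/cm^3

2.46


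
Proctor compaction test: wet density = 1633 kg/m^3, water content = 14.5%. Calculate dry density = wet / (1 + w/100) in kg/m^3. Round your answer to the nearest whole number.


Step 1: Dry density = wet density / (1 + w/100)
Step 2: Dry density = 1633 / (1 + 14.5/100)
Step 3: Dry density = 1633 / 1.145
Step 4: Dry density = 1426 kg/m^3

1426


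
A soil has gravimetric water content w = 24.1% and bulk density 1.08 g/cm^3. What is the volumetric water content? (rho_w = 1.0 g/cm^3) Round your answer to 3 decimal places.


Step 1: theta = (w / 100) * BD / rho_w
Step 2: theta = (24.1 / 100) * 1.08 / 1.0
Step 3: theta = 0.241 * 1.08
Step 4: theta = 0.26

0.26


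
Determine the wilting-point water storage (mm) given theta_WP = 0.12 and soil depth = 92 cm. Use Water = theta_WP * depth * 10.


Step 1: Water (mm) = theta_WP * depth * 10
Step 2: Water = 0.12 * 92 * 10
Step 3: Water = 110.4 mm

110.4


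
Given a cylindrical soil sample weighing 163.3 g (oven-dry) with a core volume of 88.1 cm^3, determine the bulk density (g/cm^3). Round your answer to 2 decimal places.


Step 1: Identify the formula: BD = dry mass / volume
Step 2: Substitute values: BD = 163.3 / 88.1
Step 3: BD = 1.85 g/cm^3

1.85


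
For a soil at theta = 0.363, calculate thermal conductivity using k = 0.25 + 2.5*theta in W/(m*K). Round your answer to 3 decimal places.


Step 1: k = 0.25 + 2.5 * theta
Step 2: k = 0.25 + 2.5 * 0.363
Step 3: k = 0.25 + 0.908
Step 4: k = 1.158 W/(m*K)

1.158


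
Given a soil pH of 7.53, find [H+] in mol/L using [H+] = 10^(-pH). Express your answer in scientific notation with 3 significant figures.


Step 1: [H+] = 10^(-pH)
Step 2: [H+] = 10^(-7.53)
Step 3: [H+] = 2.95e-08 mol/L

2.95e-08
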